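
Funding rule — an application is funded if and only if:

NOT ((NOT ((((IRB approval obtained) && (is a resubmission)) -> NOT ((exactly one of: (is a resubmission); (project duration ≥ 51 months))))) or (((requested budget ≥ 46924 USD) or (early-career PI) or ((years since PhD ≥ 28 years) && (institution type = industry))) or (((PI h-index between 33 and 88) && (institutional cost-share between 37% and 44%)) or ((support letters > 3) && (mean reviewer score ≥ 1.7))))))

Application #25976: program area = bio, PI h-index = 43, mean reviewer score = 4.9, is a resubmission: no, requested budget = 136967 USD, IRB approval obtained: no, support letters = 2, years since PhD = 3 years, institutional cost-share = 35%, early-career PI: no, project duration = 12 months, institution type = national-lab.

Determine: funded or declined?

Atomic conditions:
  IRB approval obtained: no → false
  is a resubmission: no → false
  project duration ≥ 51 months: 12 ≥ 51 is false
  requested budget ≥ 46924 USD: 136967 ≥ 46924 is true
  early-career PI: no → false
  years since PhD ≥ 28 years: 3 ≥ 28 is false
  institution type = industry: national-lab == industry is false
  PI h-index between 33 and 88: 43 in [33, 88] is true
  institutional cost-share between 37% and 44%: 35 in [37, 44] is false
  support letters > 3: 2 > 3 is false
  mean reviewer score ≥ 1.7: 4.9 ≥ 1.7 is true
Combine:
[1.1.1.1] false AND false = false
[1.1.1.2.1] exactly-one(false, false) = false
[1.1.1.2] NOT false = true
[1.1.1] false → true (antecedent false ⇒ implication holds) = true
[1.1] NOT true = false
[1.2.1.3] false AND false = false
[1.2.1] true OR false OR false = true
[1.2.2.1] true AND false = false
[1.2.2.2] false AND true = false
[1.2.2] false OR false = false
[1.2] true OR false = true
[1] false OR true = true
[root] NOT true = false
Overall: false → declined

Declined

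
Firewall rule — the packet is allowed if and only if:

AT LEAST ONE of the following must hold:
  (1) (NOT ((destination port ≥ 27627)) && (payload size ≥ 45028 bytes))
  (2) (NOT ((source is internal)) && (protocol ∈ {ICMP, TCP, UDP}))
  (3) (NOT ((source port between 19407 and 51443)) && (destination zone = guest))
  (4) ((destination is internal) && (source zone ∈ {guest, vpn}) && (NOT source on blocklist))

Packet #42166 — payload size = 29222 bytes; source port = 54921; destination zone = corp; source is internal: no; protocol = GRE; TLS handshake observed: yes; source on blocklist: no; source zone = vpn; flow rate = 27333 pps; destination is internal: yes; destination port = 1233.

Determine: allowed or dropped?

Atomic conditions:
  destination port ≥ 27627: 1233 ≥ 27627 is false
  payload size ≥ 45028 bytes: 29222 ≥ 45028 is false
  source is internal: no → false
  protocol ∈ {ICMP, TCP, UDP}: GRE is not in the set → false
  source port between 19407 and 51443: 54921 in [19407, 51443] is false
  destination zone = guest: corp == guest is false
  destination is internal: yes → true
  source zone ∈ {guest, vpn}: vpn is in the set → true
  NOT source on blocklist: no → true
Combine:
[1.1] NOT false = true
[1] true AND false = false
[2.1] NOT false = true
[2] true AND false = false
[3.1] NOT false = true
[3] true AND false = false
[4] true AND true AND true = true
[root] false OR false OR false OR true = true
Overall: true → allowed

Allowed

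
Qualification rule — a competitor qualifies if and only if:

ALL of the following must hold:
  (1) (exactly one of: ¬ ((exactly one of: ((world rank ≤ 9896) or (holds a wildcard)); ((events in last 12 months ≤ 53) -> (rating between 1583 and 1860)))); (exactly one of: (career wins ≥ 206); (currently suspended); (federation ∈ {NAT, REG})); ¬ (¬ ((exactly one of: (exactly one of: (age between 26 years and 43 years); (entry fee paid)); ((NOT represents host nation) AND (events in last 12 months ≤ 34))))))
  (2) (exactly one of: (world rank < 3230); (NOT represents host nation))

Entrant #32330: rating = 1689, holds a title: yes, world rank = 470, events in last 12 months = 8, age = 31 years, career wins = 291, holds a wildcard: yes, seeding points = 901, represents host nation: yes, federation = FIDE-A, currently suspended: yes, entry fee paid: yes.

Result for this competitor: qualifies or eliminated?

Qualifies

Atomic conditions:
  world rank ≤ 9896: 470 ≤ 9896 is true
  holds a wildcard: yes → true
  events in last 12 months ≤ 53: 8 ≤ 53 is true
  rating between 1583 and 1860: 1689 in [1583, 1860] is true
  career wins ≥ 206: 291 ≥ 206 is true
  currently suspended: yes → true
  federation ∈ {NAT, REG}: FIDE-A is not in the set → false
  age between 26 years and 43 years: 31 in [26, 43] is true
  entry fee paid: yes → true
  NOT represents host nation: yes → false
  events in last 12 months ≤ 34: 8 ≤ 34 is true
  world rank < 3230: 470 < 3230 is true
Combine:
[1.1.1.1] true OR true = true
[1.1.1.2] true → true = true
[1.1.1] exactly-one(true, true) = false
[1.1] NOT false = true
[1.2] exactly-one(true, true, false) = false
[1.3.1.1.1] exactly-one(true, true) = false
[1.3.1.1.2] false AND true = false
[1.3.1.1] exactly-one(false, false) = false
[1.3.1] NOT false = true
[1.3] NOT true = false
[1] exactly-one(true, false, false) = true
[2] exactly-one(true, false) = true
[root] true AND true = true
Overall: true → qualifies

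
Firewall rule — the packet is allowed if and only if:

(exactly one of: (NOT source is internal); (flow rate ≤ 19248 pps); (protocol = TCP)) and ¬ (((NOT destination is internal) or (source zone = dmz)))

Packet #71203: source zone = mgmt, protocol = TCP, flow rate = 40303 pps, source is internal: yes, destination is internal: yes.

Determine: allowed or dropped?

Atomic conditions:
  NOT source is internal: yes → false
  flow rate ≤ 19248 pps: 40303 ≤ 19248 is false
  protocol = TCP: TCP == TCP is true
  NOT destination is internal: yes → false
  source zone = dmz: mgmt == dmz is false
Combine:
[1] exactly-one(false, false, true) = true
[2.1] false OR false = false
[2] NOT false = true
[root] true AND true = true
Overall: true → allowed

Allowed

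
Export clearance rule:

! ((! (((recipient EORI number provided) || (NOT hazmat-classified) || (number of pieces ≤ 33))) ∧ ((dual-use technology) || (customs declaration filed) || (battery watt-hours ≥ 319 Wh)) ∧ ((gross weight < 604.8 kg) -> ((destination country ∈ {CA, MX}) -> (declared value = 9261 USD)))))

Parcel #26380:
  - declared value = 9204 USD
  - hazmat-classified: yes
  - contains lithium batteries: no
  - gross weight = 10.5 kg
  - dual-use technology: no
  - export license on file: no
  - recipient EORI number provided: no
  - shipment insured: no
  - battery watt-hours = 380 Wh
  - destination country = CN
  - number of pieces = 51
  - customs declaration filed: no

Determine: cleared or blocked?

Atomic conditions:
  recipient EORI number provided: no → false
  NOT hazmat-classified: yes → false
  number of pieces ≤ 33: 51 ≤ 33 is false
  dual-use technology: no → false
  customs declaration filed: no → false
  battery watt-hours ≥ 319 Wh: 380 ≥ 319 is true
  gross weight < 604.8 kg: 10.5 < 604.8 is true
  destination country ∈ {CA, MX}: CN is not in the set → false
  declared value = 9261 USD: 9204 == 9261 is false
Combine:
[1.1.1] false OR false OR false = false
[1.1] NOT false = true
[1.2] false OR false OR true = true
[1.3.2] false → false (antecedent false ⇒ implication holds) = true
[1.3] true → true = true
[1] true AND true AND true = true
[root] NOT true = false
Overall: false → blocked

Blocked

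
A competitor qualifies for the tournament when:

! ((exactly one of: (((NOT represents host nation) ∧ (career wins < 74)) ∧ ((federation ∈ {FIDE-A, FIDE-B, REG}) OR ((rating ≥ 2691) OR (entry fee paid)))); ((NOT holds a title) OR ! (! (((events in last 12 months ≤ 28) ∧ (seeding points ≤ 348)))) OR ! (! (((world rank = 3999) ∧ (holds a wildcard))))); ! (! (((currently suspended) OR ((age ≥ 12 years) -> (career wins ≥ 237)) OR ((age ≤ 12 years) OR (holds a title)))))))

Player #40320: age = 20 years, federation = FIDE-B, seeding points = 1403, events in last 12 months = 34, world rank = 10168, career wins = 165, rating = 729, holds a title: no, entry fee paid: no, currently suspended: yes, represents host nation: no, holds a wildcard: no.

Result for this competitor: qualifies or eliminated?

Qualifies

Atomic conditions:
  NOT represents host nation: no → true
  career wins < 74: 165 < 74 is false
  federation ∈ {FIDE-A, FIDE-B, REG}: FIDE-B is in the set → true
  rating ≥ 2691: 729 ≥ 2691 is false
  entry fee paid: no → false
  NOT holds a title: no → true
  events in last 12 months ≤ 28: 34 ≤ 28 is false
  seeding points ≤ 348: 1403 ≤ 348 is false
  world rank = 3999: 10168 == 3999 is false
  holds a wildcard: no → false
  currently suspended: yes → true
  age ≥ 12 years: 20 ≥ 12 is true
  career wins ≥ 237: 165 ≥ 237 is false
  age ≤ 12 years: 20 ≤ 12 is false
  holds a title: no → false
Combine:
[1.1.1] true AND false = false
[1.1.2.2] false OR false = false
[1.1.2] true OR false = true
[1.1] false AND true = false
[1.2.2.1.1] false AND false = false
[1.2.2.1] NOT false = true
[1.2.2] NOT true = false
[1.2.3.1.1] false AND false = false
[1.2.3.1] NOT false = true
[1.2.3] NOT true = false
[1.2] true OR false OR false = true
[1.3.1.1.2] true → false = false
[1.3.1.1.3] false OR false = false
[1.3.1.1] true OR false OR false = true
[1.3.1] NOT true = false
[1.3] NOT false = true
[1] exactly-one(false, true, true) = false
[root] NOT false = true
Overall: true → qualifies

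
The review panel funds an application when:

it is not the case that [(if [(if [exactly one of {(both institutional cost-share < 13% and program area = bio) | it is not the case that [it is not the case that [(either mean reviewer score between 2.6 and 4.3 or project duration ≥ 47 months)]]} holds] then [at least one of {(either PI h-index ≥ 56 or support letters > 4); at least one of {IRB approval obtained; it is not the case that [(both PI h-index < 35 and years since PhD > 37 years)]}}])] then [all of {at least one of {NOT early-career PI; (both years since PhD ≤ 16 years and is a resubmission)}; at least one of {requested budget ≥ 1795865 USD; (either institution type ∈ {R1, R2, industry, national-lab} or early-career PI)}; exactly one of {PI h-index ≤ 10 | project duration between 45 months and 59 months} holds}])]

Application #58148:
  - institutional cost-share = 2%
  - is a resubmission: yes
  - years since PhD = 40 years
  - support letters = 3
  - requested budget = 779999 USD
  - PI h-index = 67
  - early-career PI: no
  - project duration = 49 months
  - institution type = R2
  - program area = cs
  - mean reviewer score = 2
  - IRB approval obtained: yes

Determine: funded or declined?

Atomic conditions:
  institutional cost-share < 13%: 2 < 13 is true
  program area = bio: cs == bio is false
  mean reviewer score between 2.6 and 4.3: 2 in [2.6, 4.3] is false
  project duration ≥ 47 months: 49 ≥ 47 is true
  PI h-index ≥ 56: 67 ≥ 56 is true
  support letters > 4: 3 > 4 is false
  IRB approval obtained: yes → true
  PI h-index < 35: 67 < 35 is false
  years since PhD > 37 years: 40 > 37 is true
  NOT early-career PI: no → true
  years since PhD ≤ 16 years: 40 ≤ 16 is false
  is a resubmission: yes → true
  requested budget ≥ 1795865 USD: 779999 ≥ 1795865 is false
  institution type ∈ {R1, R2, industry, national-lab}: R2 is in the set → true
  early-career PI: no → false
  PI h-index ≤ 10: 67 ≤ 10 is false
  project duration between 45 months and 59 months: 49 in [45, 59] is true
Combine:
[1.1.1.1] true AND false = false
[1.1.1.2.1.1] false OR true = true
[1.1.1.2.1] NOT true = false
[1.1.1.2] NOT false = true
[1.1.1] exactly-one(false, true) = true
[1.1.2.1] true OR false = true
[1.1.2.2.2.1] false AND true = false
[1.1.2.2.2] NOT false = true
[1.1.2.2] true OR true = true
[1.1.2] true OR true = true
[1.1] true → true = true
[1.2.1.2] false AND true = false
[1.2.1] true OR false = true
[1.2.2.2] true OR false = true
[1.2.2] false OR true = true
[1.2.3] exactly-one(false, true) = true
[1.2] true AND true AND true = true
[1] true → true = true
[root] NOT true = false
Overall: false → declined

Declined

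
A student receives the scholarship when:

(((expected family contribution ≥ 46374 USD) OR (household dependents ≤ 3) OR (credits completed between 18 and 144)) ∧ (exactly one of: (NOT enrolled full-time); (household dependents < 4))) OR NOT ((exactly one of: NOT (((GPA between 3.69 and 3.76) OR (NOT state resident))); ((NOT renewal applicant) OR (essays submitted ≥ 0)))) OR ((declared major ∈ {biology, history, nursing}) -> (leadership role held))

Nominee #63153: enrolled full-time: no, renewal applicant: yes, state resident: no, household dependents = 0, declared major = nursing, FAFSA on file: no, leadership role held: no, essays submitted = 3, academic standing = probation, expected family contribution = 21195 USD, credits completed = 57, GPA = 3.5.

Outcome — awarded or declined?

Declined

Atomic conditions:
  expected family contribution ≥ 46374 USD: 21195 ≥ 46374 is false
  household dependents ≤ 3: 0 ≤ 3 is true
  credits completed between 18 and 144: 57 in [18, 144] is true
  NOT enrolled full-time: no → true
  household dependents < 4: 0 < 4 is true
  GPA between 3.69 and 3.76: 3.5 in [3.69, 3.76] is false
  NOT state resident: no → true
  NOT renewal applicant: yes → false
  essays submitted ≥ 0: 3 ≥ 0 is true
  declared major ∈ {biology, history, nursing}: nursing is in the set → true
  leadership role held: no → false
Combine:
[1.1] false OR true OR true = true
[1.2] exactly-one(true, true) = false
[1] true AND false = false
[2.1.1.1] false OR true = true
[2.1.1] NOT true = false
[2.1.2] false OR true = true
[2.1] exactly-one(false, true) = true
[2] NOT true = false
[3] true → false = false
[root] false OR false OR false = false
Overall: false → declined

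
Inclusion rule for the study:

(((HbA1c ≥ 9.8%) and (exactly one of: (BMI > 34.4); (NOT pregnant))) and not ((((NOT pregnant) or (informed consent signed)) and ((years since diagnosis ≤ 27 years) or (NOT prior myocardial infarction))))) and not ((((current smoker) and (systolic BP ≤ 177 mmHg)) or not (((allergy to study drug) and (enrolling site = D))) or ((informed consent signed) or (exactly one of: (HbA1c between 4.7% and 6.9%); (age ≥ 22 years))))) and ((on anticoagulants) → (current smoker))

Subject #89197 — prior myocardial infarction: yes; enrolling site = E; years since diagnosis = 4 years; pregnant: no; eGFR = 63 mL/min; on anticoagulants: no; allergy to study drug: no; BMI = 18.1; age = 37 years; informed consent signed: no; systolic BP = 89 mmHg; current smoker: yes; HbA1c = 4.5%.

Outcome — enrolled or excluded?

Atomic conditions:
  HbA1c ≥ 9.8%: 4.5 ≥ 9.8 is false
  BMI > 34.4: 18.1 > 34.4 is false
  NOT pregnant: no → true
  informed consent signed: no → false
  years since diagnosis ≤ 27 years: 4 ≤ 27 is true
  NOT prior myocardial infarction: yes → false
  current smoker: yes → true
  systolic BP ≤ 177 mmHg: 89 ≤ 177 is true
  allergy to study drug: no → false
  enrolling site = D: E == D is false
  HbA1c between 4.7% and 6.9%: 4.5 in [4.7, 6.9] is false
  age ≥ 22 years: 37 ≥ 22 is true
  on anticoagulants: no → false
Combine:
[1.1.2] exactly-one(false, true) = true
[1.1] false AND true = false
[1.2.1.1] true OR false = true
[1.2.1.2] true OR false = true
[1.2.1] true AND true = true
[1.2] NOT true = false
[1] false AND false = false
[2.1.1] true AND true = true
[2.1.2.1] false AND false = false
[2.1.2] NOT false = true
[2.1.3.2] exactly-one(false, true) = true
[2.1.3] false OR true = true
[2.1] true OR true OR true = true
[2] NOT true = false
[3] false → true (antecedent false ⇒ implication holds) = true
[root] false AND false AND true = false
Overall: false → excluded

Excluded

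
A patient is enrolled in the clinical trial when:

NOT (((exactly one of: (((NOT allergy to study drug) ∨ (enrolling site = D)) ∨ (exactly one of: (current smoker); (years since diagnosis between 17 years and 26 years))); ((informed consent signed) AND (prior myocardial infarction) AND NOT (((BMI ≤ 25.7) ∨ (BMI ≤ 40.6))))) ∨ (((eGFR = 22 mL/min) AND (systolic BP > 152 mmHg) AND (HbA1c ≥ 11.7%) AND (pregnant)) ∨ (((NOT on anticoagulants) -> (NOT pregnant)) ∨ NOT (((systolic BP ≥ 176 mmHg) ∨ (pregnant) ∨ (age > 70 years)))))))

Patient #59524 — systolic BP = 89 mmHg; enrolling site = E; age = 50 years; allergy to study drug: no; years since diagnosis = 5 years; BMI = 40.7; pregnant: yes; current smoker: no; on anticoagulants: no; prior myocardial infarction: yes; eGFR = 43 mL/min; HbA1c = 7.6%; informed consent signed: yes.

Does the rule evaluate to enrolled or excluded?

Atomic conditions:
  NOT allergy to study drug: no → true
  enrolling site = D: E == D is false
  current smoker: no → false
  years since diagnosis between 17 years and 26 years: 5 in [17, 26] is false
  informed consent signed: yes → true
  prior myocardial infarction: yes → true
  BMI ≤ 25.7: 40.7 ≤ 25.7 is false
  BMI ≤ 40.6: 40.7 ≤ 40.6 is false
  eGFR = 22 mL/min: 43 == 22 is false
  systolic BP > 152 mmHg: 89 > 152 is false
  HbA1c ≥ 11.7%: 7.6 ≥ 11.7 is false
  pregnant: yes → true
  NOT on anticoagulants: no → true
  NOT pregnant: yes → false
  systolic BP ≥ 176 mmHg: 89 ≥ 176 is false
  age > 70 years: 50 > 70 is false
Combine:
[1.1.1.1] true OR false = true
[1.1.1.2] exactly-one(false, false) = false
[1.1.1] true OR false = true
[1.1.2.3.1] false OR false = false
[1.1.2.3] NOT false = true
[1.1.2] true AND true AND true = true
[1.1] exactly-one(true, true) = false
[1.2.1] false AND false AND false AND true = false
[1.2.2.1] true → false = false
[1.2.2.2.1] false OR true OR false = true
[1.2.2.2] NOT true = false
[1.2.2] false OR false = false
[1.2] false OR false = false
[1] false OR false = false
[root] NOT false = true
Overall: true → enrolled

Enrolled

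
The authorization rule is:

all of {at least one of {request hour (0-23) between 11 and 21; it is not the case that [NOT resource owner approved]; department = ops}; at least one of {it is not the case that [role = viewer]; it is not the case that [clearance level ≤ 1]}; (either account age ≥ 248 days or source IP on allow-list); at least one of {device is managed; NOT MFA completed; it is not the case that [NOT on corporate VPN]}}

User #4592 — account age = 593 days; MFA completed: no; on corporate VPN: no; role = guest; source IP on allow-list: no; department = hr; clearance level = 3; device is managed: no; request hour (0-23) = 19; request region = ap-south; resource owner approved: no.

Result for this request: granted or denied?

Granted

Atomic conditions:
  request hour (0-23) between 11 and 21: 19 in [11, 21] is true
  NOT resource owner approved: no → true
  department = ops: hr == ops is false
  role = viewer: guest == viewer is false
  clearance level ≤ 1: 3 ≤ 1 is false
  account age ≥ 248 days: 593 ≥ 248 is true
  source IP on allow-list: no → false
  device is managed: no → false
  NOT MFA completed: no → true
  NOT on corporate VPN: no → true
Combine:
[1.2] NOT true = false
[1] true OR false OR false = true
[2.1] NOT false = true
[2.2] NOT false = true
[2] true OR true = true
[3] true OR false = true
[4.3] NOT true = false
[4] false OR true OR false = true
[root] true AND true AND true AND true = true
Overall: true → granted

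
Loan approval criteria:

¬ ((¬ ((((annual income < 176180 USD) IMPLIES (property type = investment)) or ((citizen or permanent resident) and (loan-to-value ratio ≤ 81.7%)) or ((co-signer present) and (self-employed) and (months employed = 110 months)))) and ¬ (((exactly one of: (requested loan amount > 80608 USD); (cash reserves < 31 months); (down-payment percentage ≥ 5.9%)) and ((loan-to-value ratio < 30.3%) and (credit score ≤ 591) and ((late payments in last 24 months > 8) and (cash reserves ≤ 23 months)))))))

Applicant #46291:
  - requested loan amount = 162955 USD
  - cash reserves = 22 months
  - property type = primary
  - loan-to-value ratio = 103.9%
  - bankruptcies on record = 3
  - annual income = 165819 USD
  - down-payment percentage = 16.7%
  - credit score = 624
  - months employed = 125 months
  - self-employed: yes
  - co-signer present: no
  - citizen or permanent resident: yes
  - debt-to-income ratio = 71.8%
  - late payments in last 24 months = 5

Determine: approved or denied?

Denied

Atomic conditions:
  annual income < 176180 USD: 165819 < 176180 is true
  property type = investment: primary == investment is false
  citizen or permanent resident: yes → true
  loan-to-value ratio ≤ 81.7%: 103.9 ≤ 81.7 is false
  co-signer present: no → false
  self-employed: yes → true
  months employed = 110 months: 125 == 110 is false
  requested loan amount > 80608 USD: 162955 > 80608 is true
  cash reserves < 31 months: 22 < 31 is true
  down-payment percentage ≥ 5.9%: 16.7 ≥ 5.9 is true
  loan-to-value ratio < 30.3%: 103.9 < 30.3 is false
  credit score ≤ 591: 624 ≤ 591 is false
  late payments in last 24 months > 8: 5 > 8 is false
  cash reserves ≤ 23 months: 22 ≤ 23 is true
Combine:
[1.1.1.1] true → false = false
[1.1.1.2] true AND false = false
[1.1.1.3] false AND true AND false = false
[1.1.1] false OR false OR false = false
[1.1] NOT false = true
[1.2.1.1] exactly-one(true, true, true) = false
[1.2.1.2.3] false AND true = false
[1.2.1.2] false AND false AND false = false
[1.2.1] false AND false = false
[1.2] NOT false = true
[1] true AND true = true
[root] NOT true = false
Overall: false → denied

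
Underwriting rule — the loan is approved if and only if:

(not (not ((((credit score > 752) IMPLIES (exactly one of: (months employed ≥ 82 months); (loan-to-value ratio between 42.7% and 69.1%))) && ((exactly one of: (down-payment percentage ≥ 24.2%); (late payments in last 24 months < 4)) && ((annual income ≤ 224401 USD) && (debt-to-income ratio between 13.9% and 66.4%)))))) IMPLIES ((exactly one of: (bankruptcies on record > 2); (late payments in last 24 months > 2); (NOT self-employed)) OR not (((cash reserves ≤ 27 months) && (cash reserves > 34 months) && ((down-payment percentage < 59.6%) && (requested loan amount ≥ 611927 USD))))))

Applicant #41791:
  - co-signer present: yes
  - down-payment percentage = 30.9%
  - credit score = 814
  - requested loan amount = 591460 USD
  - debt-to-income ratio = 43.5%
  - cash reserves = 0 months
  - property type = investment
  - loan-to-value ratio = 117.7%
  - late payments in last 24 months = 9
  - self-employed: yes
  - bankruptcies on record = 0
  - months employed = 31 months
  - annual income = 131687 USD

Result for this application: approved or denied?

Approved

Atomic conditions:
  credit score > 752: 814 > 752 is true
  months employed ≥ 82 months: 31 ≥ 82 is false
  loan-to-value ratio between 42.7% and 69.1%: 117.7 in [42.7, 69.1] is false
  down-payment percentage ≥ 24.2%: 30.9 ≥ 24.2 is true
  late payments in last 24 months < 4: 9 < 4 is false
  annual income ≤ 224401 USD: 131687 ≤ 224401 is true
  debt-to-income ratio between 13.9% and 66.4%: 43.5 in [13.9, 66.4] is true
  bankruptcies on record > 2: 0 > 2 is false
  late payments in last 24 months > 2: 9 > 2 is true
  NOT self-employed: yes → false
  cash reserves ≤ 27 months: 0 ≤ 27 is true
  cash reserves > 34 months: 0 > 34 is false
  down-payment percentage < 59.6%: 30.9 < 59.6 is true
  requested loan amount ≥ 611927 USD: 591460 ≥ 611927 is false
Combine:
[1.1.1.1.2] exactly-one(false, false) = false
[1.1.1.1] true → false = false
[1.1.1.2.1] exactly-one(true, false) = true
[1.1.1.2.2] true AND true = true
[1.1.1.2] true AND true = true
[1.1.1] false AND true = false
[1.1] NOT false = true
[1] NOT true = false
[2.1] exactly-one(false, true, false) = true
[2.2.1.3] true AND false = false
[2.2.1] true AND false AND false = false
[2.2] NOT false = true
[2] true OR true = true
[root] false → true (antecedent false ⇒ implication holds) = true
Overall: true → approved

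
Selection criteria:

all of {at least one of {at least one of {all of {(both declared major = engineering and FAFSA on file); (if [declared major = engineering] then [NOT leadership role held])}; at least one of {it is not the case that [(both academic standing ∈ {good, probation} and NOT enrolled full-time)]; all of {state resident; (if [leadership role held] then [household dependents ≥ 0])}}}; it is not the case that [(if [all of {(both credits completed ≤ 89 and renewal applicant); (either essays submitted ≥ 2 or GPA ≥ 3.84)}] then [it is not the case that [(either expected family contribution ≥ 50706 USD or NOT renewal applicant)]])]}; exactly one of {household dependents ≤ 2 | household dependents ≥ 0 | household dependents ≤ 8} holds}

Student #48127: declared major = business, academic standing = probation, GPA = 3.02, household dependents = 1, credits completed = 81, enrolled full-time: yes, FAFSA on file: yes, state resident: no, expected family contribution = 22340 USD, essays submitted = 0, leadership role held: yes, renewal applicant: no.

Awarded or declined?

Declined

Atomic conditions:
  declared major = engineering: business == engineering is false
  FAFSA on file: yes → true
  NOT leadership role held: yes → false
  academic standing ∈ {good, probation}: probation is in the set → true
  NOT enrolled full-time: yes → false
  state resident: no → false
  leadership role held: yes → true
  household dependents ≥ 0: 1 ≥ 0 is true
  credits completed ≤ 89: 81 ≤ 89 is true
  renewal applicant: no → false
  essays submitted ≥ 2: 0 ≥ 2 is false
  GPA ≥ 3.84: 3.02 ≥ 3.84 is false
  expected family contribution ≥ 50706 USD: 22340 ≥ 50706 is false
  NOT renewal applicant: no → true
  household dependents ≤ 2: 1 ≤ 2 is true
  household dependents ≤ 8: 1 ≤ 8 is true
Combine:
[1.1.1.1] false AND true = false
[1.1.1.2] false → false (antecedent false ⇒ implication holds) = true
[1.1.1] false AND true = false
[1.1.2.1.1] true AND false = false
[1.1.2.1] NOT false = true
[1.1.2.2.2] true → true = true
[1.1.2.2] false AND true = false
[1.1.2] true OR false = true
[1.1] false OR true = true
[1.2.1.1.1] true AND false = false
[1.2.1.1.2] false OR false = false
[1.2.1.1] false AND false = false
[1.2.1.2.1] false OR true = true
[1.2.1.2] NOT true = false
[1.2.1] false → false (antecedent false ⇒ implication holds) = true
[1.2] NOT true = false
[1] true OR false = true
[2] exactly-one(true, true, true) = false
[root] true AND false = false
Overall: false → declined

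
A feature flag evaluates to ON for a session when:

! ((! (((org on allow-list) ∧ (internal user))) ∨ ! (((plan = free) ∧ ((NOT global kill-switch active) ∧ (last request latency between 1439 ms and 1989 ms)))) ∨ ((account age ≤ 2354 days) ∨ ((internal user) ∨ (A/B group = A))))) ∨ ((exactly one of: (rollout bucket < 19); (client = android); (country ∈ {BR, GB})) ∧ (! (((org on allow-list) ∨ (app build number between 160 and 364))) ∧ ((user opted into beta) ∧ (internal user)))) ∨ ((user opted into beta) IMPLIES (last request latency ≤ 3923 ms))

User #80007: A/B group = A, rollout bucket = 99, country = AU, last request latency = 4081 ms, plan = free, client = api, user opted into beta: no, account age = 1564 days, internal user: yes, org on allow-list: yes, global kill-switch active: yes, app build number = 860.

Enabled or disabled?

Enabled

Atomic conditions:
  org on allow-list: yes → true
  internal user: yes → true
  plan = free: free == free is true
  NOT global kill-switch active: yes → false
  last request latency between 1439 ms and 1989 ms: 4081 in [1439, 1989] is false
  account age ≤ 2354 days: 1564 ≤ 2354 is true
  A/B group = A: A == A is true
  rollout bucket < 19: 99 < 19 is false
  client = android: api == android is false
  country ∈ {BR, GB}: AU is not in the set → false
  app build number between 160 and 364: 860 in [160, 364] is false
  user opted into beta: no → false
  last request latency ≤ 3923 ms: 4081 ≤ 3923 is false
Combine:
[1.1.1.1] true AND true = true
[1.1.1] NOT true = false
[1.1.2.1.2] false AND false = false
[1.1.2.1] true AND false = false
[1.1.2] NOT false = true
[1.1.3.2] true OR true = true
[1.1.3] true OR true = true
[1.1] false OR true OR true = true
[1] NOT true = false
[2.1] exactly-one(false, false, false) = false
[2.2.1.1] true OR false = true
[2.2.1] NOT true = false
[2.2.2] false AND true = false
[2.2] false AND false = false
[2] false AND false = false
[3] false → false (antecedent false ⇒ implication holds) = true
[root] false OR false OR true = true
Overall: true → enabled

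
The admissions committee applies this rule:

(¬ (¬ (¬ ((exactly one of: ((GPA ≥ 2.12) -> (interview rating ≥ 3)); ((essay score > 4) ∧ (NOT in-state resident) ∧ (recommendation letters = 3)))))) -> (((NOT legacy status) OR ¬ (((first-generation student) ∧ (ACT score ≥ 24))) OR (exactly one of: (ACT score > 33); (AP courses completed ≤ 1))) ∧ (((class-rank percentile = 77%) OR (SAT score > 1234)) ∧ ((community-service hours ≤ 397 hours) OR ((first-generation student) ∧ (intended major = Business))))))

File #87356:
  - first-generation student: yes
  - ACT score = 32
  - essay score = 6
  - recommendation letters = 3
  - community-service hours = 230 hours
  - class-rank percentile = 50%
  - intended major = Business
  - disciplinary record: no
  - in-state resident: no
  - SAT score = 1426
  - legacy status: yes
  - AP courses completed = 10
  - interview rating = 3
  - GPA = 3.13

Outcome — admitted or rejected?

Rejected

Atomic conditions:
  GPA ≥ 2.12: 3.13 ≥ 2.12 is true
  interview rating ≥ 3: 3 ≥ 3 is true
  essay score > 4: 6 > 4 is true
  NOT in-state resident: no → true
  recommendation letters = 3: 3 == 3 is true
  NOT legacy status: yes → false
  first-generation student: yes → true
  ACT score ≥ 24: 32 ≥ 24 is true
  ACT score > 33: 32 > 33 is false
  AP courses completed ≤ 1: 10 ≤ 1 is false
  class-rank percentile = 77%: 50 == 77 is false
  SAT score > 1234: 1426 > 1234 is true
  community-service hours ≤ 397 hours: 230 ≤ 397 is true
  intended major = Business: Business == Business is true
Combine:
[1.1.1.1.1] true → true = true
[1.1.1.1.2] true AND true AND true = true
[1.1.1.1] exactly-one(true, true) = false
[1.1.1] NOT false = true
[1.1] NOT true = false
[1] NOT false = true
[2.1.2.1] true AND true = true
[2.1.2] NOT true = false
[2.1.3] exactly-one(false, false) = false
[2.1] false OR false OR false = false
[2.2.1] false OR true = true
[2.2.2.2] true AND true = true
[2.2.2] true OR true = true
[2.2] true AND true = true
[2] false AND true = false
[root] true → false = false
Overall: false → rejected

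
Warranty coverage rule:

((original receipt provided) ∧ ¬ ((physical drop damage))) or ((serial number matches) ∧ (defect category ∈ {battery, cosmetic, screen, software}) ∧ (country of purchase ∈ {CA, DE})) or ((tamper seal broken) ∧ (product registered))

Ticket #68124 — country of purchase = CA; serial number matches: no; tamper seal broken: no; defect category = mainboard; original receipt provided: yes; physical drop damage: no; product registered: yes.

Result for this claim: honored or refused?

Atomic conditions:
  original receipt provided: yes → true
  physical drop damage: no → false
  serial number matches: no → false
  defect category ∈ {battery, cosmetic, screen, software}: mainboard is not in the set → false
  country of purchase ∈ {CA, DE}: CA is in the set → true
  tamper seal broken: no → false
  product registered: yes → true
Combine:
[1.2] NOT false = true
[1] true AND true = true
[2] false AND false AND true = false
[3] false AND true = false
[root] true OR false OR false = true
Overall: true → honored

Honored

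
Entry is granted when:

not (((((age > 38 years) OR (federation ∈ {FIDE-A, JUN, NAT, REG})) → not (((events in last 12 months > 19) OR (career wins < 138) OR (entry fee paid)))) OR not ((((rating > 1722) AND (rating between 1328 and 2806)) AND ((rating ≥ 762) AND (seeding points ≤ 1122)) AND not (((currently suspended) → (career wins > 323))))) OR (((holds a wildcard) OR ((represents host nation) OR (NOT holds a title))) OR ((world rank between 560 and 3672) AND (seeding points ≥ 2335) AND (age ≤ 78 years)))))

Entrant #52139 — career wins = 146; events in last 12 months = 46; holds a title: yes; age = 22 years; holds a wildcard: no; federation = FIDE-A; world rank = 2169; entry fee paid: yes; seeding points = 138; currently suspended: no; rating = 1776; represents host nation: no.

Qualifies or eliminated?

Atomic conditions:
  age > 38 years: 22 > 38 is false
  federation ∈ {FIDE-A, JUN, NAT, REG}: FIDE-A is in the set → true
  events in last 12 months > 19: 46 > 19 is true
  career wins < 138: 146 < 138 is false
  entry fee paid: yes → true
  rating > 1722: 1776 > 1722 is true
  rating between 1328 and 2806: 1776 in [1328, 2806] is true
  rating ≥ 762: 1776 ≥ 762 is true
  seeding points ≤ 1122: 138 ≤ 1122 is true
  currently suspended: no → false
  career wins > 323: 146 > 323 is false
  holds a wildcard: no → false
  represents host nation: no → false
  NOT holds a title: yes → false
  world rank between 560 and 3672: 2169 in [560, 3672] is true
  seeding points ≥ 2335: 138 ≥ 2335 is false
  age ≤ 78 years: 22 ≤ 78 is true
Combine:
[1.1.1] false OR true = true
[1.1.2.1] true OR false OR true = true
[1.1.2] NOT true = false
[1.1] true → false = false
[1.2.1.1] true AND true = true
[1.2.1.2] true AND true = true
[1.2.1.3.1] false → false (antecedent false ⇒ implication holds) = true
[1.2.1.3] NOT true = false
[1.2.1] true AND true AND false = false
[1.2] NOT false = true
[1.3.1.2] false OR false = false
[1.3.1] false OR false = false
[1.3.2] true AND false AND true = false
[1.3] false OR false = false
[1] false OR true OR false = true
[root] NOT true = false
Overall: false → eliminated

Eliminated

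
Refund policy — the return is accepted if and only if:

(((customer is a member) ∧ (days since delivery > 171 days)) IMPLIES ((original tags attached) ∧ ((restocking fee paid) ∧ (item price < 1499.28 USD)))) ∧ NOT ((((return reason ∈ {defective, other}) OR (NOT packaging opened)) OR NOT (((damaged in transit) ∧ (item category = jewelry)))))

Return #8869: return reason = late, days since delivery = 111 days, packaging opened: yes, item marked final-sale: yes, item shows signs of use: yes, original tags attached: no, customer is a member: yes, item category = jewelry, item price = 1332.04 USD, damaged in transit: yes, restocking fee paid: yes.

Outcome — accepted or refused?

Accepted

Atomic conditions:
  customer is a member: yes → true
  days since delivery > 171 days: 111 > 171 is false
  original tags attached: no → false
  restocking fee paid: yes → true
  item price < 1499.28 USD: 1332.04 < 1499.28 is true
  return reason ∈ {defective, other}: late is not in the set → false
  NOT packaging opened: yes → false
  damaged in transit: yes → true
  item category = jewelry: jewelry == jewelry is true
Combine:
[1.1] true AND false = false
[1.2.2] true AND true = true
[1.2] false AND true = false
[1] false → false (antecedent false ⇒ implication holds) = true
[2.1.1] false OR false = false
[2.1.2.1] true AND true = true
[2.1.2] NOT true = false
[2.1] false OR false = false
[2] NOT false = true
[root] true AND true = true
Overall: true → accepted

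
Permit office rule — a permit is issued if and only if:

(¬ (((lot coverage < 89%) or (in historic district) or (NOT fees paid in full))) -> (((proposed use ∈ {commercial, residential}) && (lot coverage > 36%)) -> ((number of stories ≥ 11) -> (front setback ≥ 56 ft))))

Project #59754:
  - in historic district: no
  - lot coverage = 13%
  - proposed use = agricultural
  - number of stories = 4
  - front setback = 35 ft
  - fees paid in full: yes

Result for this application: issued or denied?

Issued

Atomic conditions:
  lot coverage < 89%: 13 < 89 is true
  in historic district: no → false
  NOT fees paid in full: yes → false
  proposed use ∈ {commercial, residential}: agricultural is not in the set → false
  lot coverage > 36%: 13 > 36 is false
  number of stories ≥ 11: 4 ≥ 11 is false
  front setback ≥ 56 ft: 35 ≥ 56 is false
Combine:
[1.1] true OR false OR false = true
[1] NOT true = false
[2.1] false AND false = false
[2.2] false → false (antecedent false ⇒ implication holds) = true
[2] false → true (antecedent false ⇒ implication holds) = true
[root] false → true (antecedent false ⇒ implication holds) = true
Overall: true → issued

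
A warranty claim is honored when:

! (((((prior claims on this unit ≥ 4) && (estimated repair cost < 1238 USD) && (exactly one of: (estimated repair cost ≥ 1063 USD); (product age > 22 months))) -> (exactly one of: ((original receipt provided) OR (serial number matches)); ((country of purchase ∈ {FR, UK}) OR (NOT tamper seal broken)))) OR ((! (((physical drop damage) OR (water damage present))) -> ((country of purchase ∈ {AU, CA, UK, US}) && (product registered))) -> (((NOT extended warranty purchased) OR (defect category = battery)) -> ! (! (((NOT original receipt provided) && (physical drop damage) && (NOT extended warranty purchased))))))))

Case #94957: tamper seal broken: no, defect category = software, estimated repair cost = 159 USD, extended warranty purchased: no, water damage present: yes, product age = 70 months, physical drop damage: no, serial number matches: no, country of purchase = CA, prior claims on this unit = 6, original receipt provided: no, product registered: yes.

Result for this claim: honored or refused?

Refused

Atomic conditions:
  prior claims on this unit ≥ 4: 6 ≥ 4 is true
  estimated repair cost < 1238 USD: 159 < 1238 is true
  estimated repair cost ≥ 1063 USD: 159 ≥ 1063 is false
  product age > 22 months: 70 > 22 is true
  original receipt provided: no → false
  serial number matches: no → false
  country of purchase ∈ {FR, UK}: CA is not in the set → false
  NOT tamper seal broken: no → true
  physical drop damage: no → false
  water damage present: yes → true
  country of purchase ∈ {AU, CA, UK, US}: CA is in the set → true
  product registered: yes → true
  NOT extended warranty purchased: no → true
  defect category = battery: software == battery is false
  NOT original receipt provided: no → true
Combine:
[1.1.1.3] exactly-one(false, true) = true
[1.1.1] true AND true AND true = true
[1.1.2.1] false OR false = false
[1.1.2.2] false OR true = true
[1.1.2] exactly-one(false, true) = true
[1.1] true → true = true
[1.2.1.1.1] false OR true = true
[1.2.1.1] NOT true = false
[1.2.1.2] true AND true = true
[1.2.1] false → true (antecedent false ⇒ implication holds) = true
[1.2.2.1] true OR false = true
[1.2.2.2.1.1] true AND false AND true = false
[1.2.2.2.1] NOT false = true
[1.2.2.2] NOT true = false
[1.2.2] true → false = false
[1.2] true → false = false
[1] true OR false = true
[root] NOT true = false
Overall: false → refused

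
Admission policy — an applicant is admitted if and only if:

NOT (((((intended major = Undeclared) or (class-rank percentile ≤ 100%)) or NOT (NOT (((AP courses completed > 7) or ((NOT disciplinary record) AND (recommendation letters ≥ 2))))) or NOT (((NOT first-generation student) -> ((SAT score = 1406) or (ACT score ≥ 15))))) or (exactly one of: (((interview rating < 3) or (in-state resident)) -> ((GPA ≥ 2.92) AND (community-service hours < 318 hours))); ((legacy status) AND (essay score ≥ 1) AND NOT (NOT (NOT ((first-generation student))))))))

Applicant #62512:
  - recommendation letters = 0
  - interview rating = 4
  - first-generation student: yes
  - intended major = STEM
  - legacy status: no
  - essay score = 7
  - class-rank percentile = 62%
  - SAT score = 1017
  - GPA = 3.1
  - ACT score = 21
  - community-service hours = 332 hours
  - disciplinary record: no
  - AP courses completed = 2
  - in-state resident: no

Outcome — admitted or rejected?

Rejected

Atomic conditions:
  intended major = Undeclared: STEM == Undeclared is false
  class-rank percentile ≤ 100%: 62 ≤ 100 is true
  AP courses completed > 7: 2 > 7 is false
  NOT disciplinary record: no → true
  recommendation letters ≥ 2: 0 ≥ 2 is false
  NOT first-generation student: yes → false
  SAT score = 1406: 1017 == 1406 is false
  ACT score ≥ 15: 21 ≥ 15 is true
  interview rating < 3: 4 < 3 is false
  in-state resident: no → false
  GPA ≥ 2.92: 3.1 ≥ 2.92 is true
  community-service hours < 318 hours: 332 < 318 is false
  legacy status: no → false
  essay score ≥ 1: 7 ≥ 1 is true
  first-generation student: yes → true
Combine:
[1.1.1] false OR true = true
[1.1.2.1.1.2] true AND false = false
[1.1.2.1.1] false OR false = false
[1.1.2.1] NOT false = true
[1.1.2] NOT true = false
[1.1.3.1.2] false OR true = true
[1.1.3.1] false → true (antecedent false ⇒ implication holds) = true
[1.1.3] NOT true = false
[1.1] true OR false OR false = true
[1.2.1.1] false OR false = false
[1.2.1.2] true AND false = false
[1.2.1] false → false (antecedent false ⇒ implication holds) = true
[1.2.2.3.1.1] NOT true = false
[1.2.2.3.1] NOT false = true
[1.2.2.3] NOT true = false
[1.2.2] false AND true AND false = false
[1.2] exactly-one(true, false) = true
[1] true OR true = true
[root] NOT true = false
Overall: false → rejected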